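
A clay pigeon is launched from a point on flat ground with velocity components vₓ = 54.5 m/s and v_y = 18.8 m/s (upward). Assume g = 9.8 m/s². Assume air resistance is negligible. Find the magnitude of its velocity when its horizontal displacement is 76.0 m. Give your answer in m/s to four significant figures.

At x = 76.0 m, t = x/vₓ = 76.0/54.50 = 1.394 s.
Vertical velocity there: v_y = v_y0 − g t = 18.80 − 9.80 × 1.394 = 5.134 m/s.
Speed: √(vₓ² + v_y²) = √(54.50² + 5.134²) = 54.74 m/s.

54.74 m/s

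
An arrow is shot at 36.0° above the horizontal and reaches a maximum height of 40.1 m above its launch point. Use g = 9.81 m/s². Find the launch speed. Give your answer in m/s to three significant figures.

At the peak v_y = 0, so v_y0 = √(2gH) = √(2 × 9.81 × 40.1) = 28.05 m/s.
v_y0 = v₀ sin θ ⇒ v₀ = 28.05 / sin 36.0° = 47.72 m/s.

47.7 m/s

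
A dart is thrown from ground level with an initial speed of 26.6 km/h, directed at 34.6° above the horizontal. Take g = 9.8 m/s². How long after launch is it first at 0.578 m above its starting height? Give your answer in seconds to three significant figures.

0.173 s

Convert: 26.6 km/h = 26.6/3.6 = 7.389 m/s.
Horizontal component vₓ = 7.389 cos 34.6° = 6.082 m/s; vertical v_y0 = 7.389 sin 34.6° = 4.196 m/s.
Height y(t) = 4.196 t − 4.900 t² = 0.578 gives 4.900 t² − 4.196 t + 0.578 = 0.
t = [4.196 ± √(4.196² − 2·9.80·0.578)] / 9.80 = (4.196 ± 2.505) / 9.80, so t = 0.1725 s or t = 0.6838 s.
The first (ascending) time is 0.1725 s.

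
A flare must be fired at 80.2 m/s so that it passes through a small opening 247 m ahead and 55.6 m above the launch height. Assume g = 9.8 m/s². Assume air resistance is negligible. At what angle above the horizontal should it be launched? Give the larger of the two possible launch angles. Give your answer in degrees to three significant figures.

Trajectory: y = x tanθ − g x² (1 + tan²θ)/(2v₀²). With x = 247, y = 55.6, v₀ = 80.2, g = 9.80:
46.48 tan²θ − 247 tanθ + (102.1) = 0.
tanθ = [247 ± √(247² − 4 × 46.48 × (102.1))] / (2 × 46.48) = (247 ± 205.0) / 92.95, giving tanθ = 0.4517 or 4.863.
θ = 24.31° or 78.38°; the larger is 78.38°.

78.4°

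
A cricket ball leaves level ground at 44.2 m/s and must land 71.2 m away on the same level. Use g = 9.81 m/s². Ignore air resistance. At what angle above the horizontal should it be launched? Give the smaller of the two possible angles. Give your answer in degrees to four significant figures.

Level-ground range R = v₀² sin(2θ)/g ⇒ sin(2θ) = gR/v₀² = 9.81 × 71.2 / 44.2² = 0.3575.
2θ = 20.95° or 180° − 20.95° = 159.1°, so θ = 10.47° or 79.53°.
The smaller angle is 10.47°.

10.47°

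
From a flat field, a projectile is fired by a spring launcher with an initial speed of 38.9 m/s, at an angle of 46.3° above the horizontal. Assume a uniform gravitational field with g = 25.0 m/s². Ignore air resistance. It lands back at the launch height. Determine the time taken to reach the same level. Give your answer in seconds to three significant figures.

Horizontal component vₓ = 38.90 cos 46.3° = 26.88 m/s; vertical v_y0 = 38.90 sin 46.3° = 28.12 m/s.
Landing at launch height ⇒ T = 2 v_y0 / g = 2 × 28.12 / 25.0 = 2.250 s.

2.25 s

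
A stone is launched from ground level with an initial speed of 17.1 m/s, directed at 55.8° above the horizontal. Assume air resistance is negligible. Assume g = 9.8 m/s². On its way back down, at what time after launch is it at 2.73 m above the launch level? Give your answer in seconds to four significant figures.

Resolve: vₓ = 17.10 cos 55.8° = 9.612 m/s and v_y0 = 17.10 sin 55.8° = 14.14 m/s.
Set y = v_y0 t − ½ g t² = 2.73: 4.900 t² − 14.14 t + 2.73 = 0.
t = [14.14 ± √(14.14² − 2·9.80·2.73)] / 9.80 = (14.14 ± 12.10) / 9.80, so t = 0.2080 s or t = 2.678 s.
The descending-branch root is 2.678 s.

2.678 s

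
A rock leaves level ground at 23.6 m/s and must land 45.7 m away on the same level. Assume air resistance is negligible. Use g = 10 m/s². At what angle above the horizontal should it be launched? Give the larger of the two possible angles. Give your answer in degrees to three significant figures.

R = v₀² sin 2θ / g gives sin 2θ = gR/v₀² = 10.0·45.7/23.6² = 0.8205.
2θ = 55.14° or 180° − 55.14° = 124.9°, so θ = 27.57° or 62.43°.
The larger angle is 62.43°.

62.4°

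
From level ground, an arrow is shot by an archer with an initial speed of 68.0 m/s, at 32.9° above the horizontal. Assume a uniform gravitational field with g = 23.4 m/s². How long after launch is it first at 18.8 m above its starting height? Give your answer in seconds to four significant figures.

0.6379 s

Components: vₓ = 68.00 cos 32.9° = 57.09 m/s, v_y0 = 68.00 sin 32.9° = 36.94 m/s.
Require v_y0 t − ½ g t² = 18.8, i.e. 11.70 t² − 36.94 t + 18.8 = 0.
t = [36.94 ± √(36.94² − 2·23.4·18.8)] / 23.4 = (36.94 ± 22.01) / 23.4, so t = 0.6379 s or t = 2.519 s.
The first (ascending) time is 0.6379 s.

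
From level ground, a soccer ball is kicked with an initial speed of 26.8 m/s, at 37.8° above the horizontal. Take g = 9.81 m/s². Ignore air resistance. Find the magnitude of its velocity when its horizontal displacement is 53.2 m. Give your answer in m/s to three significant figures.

Components: vₓ = 26.80 cos 37.8° = 21.18 m/s, v_y0 = 26.80 sin 37.8° = 16.43 m/s.
At x = 53.2 m, t = x/vₓ = 53.2/21.18 = 2.512 s.
Vertical velocity there: v_y = v_y0 − g t = 16.43 − 9.81 × 2.512 = −8.219 m/s.
Speed: √(vₓ² + v_y²) = √(21.18² + 8.219²) = 22.72 m/s.

22.7 m/s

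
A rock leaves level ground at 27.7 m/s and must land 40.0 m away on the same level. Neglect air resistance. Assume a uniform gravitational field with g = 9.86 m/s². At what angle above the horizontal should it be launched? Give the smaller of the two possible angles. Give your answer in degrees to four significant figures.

15.47°

From R = (v₀²/g) sin 2θ: sin 2θ = 9.86 × 40.0 / 767.29 = 0.5140.
2θ = 30.93° or 180° − 30.93° = 149.1°, so θ = 15.47° or 74.53°.
The smaller angle is 15.47°.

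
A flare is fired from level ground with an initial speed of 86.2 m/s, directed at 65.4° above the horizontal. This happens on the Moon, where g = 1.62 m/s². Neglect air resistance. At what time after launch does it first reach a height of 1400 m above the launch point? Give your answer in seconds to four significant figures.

23.64 s

vₓ = 86.20 cos 65.4° = 35.88 m/s; v_y0 = 86.20 sin 65.4° = 78.38 m/s.
Set y = v_y0 t − ½ g t² = 1400: 0.8100 t² − 78.38 t + 1400 = 0.
t = [78.38 ± √(78.38² − 2·1.62·1400)] / 1.62 = (78.38 ± 40.09) / 1.62, so t = 23.64 s or t = 73.12 s.
The first (ascending) time is 23.64 s.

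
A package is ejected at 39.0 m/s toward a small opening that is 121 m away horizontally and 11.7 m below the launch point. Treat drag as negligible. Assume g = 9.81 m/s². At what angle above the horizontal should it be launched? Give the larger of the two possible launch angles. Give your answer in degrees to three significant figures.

65.8°

Trajectory: y = x tanθ − g x² (1 + tan²θ)/(2v₀²). With x = 121, y = −11.7, v₀ = 39.0, g = 9.81:
47.22 tan²θ − 121 tanθ + (35.52) = 0.
tanθ = [121 ± √(121² − 4 × 47.22 × (35.52))] / (2 × 47.22) = (121 ± 89.07) / 94.43, giving tanθ = 0.3381 or 2.225.
θ = 18.68° or 65.80°; the larger is 65.80°.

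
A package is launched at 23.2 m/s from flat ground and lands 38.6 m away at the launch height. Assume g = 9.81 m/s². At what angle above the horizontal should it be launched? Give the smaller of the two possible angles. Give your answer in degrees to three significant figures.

R = v₀² sin 2θ / g gives sin 2θ = gR/v₀² = 9.81·38.6/23.2² = 0.7035.
2θ = 44.71° or 180° − 44.71° = 135.3°, so θ = 22.36° or 67.64°.
The smaller angle is 22.36°.

22.4°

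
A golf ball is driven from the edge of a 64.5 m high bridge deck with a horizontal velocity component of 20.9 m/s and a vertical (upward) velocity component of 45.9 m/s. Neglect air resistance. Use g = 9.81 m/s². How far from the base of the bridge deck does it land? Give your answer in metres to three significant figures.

222 m

Vertical motion (up positive, ground at y = 0): 4.905 t² − (45.90) t − 64.5 = 0, so t = (45.90 + √(45.90² + 2·9.81·64.5)) / 9.81 = (45.90 + 58.07) / 9.81 = 10.60 s.
Horizontal distance: R = vₓ t = 20.90 × 10.60 = 221.5 m.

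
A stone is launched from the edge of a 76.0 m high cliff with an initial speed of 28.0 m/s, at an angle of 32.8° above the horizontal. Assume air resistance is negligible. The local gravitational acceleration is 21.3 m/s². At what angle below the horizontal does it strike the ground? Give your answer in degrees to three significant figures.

Horizontal component vₓ = 28.00 cos 32.8° = 23.54 m/s; vertical v_y0 = 28.00 sin 32.8° = 15.17 m/s.
Vertical motion (up positive, ground at y = 0): 10.65 t² − (15.17) t − 76.0 = 0, so t = (15.17 + √(15.17² + 2·21.3·76.0)) / 21.3 = (15.17 + 58.89) / 21.3 = 3.477 s.
At impact: v_y = v_y0 − g t = −58.89 m/s; vₓ = 23.54 m/s.
Angle below horizontal: arctan(|v_y|/vₓ) = arctan(58.89/23.54) = 68.21°.

68.2°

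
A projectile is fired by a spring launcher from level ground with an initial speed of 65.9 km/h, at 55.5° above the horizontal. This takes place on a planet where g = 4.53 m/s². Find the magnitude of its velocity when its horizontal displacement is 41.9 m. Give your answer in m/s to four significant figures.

Convert: 65.9 km/h = 65.9/3.6 = 18.31 m/s.
vₓ = 18.31 cos 55.5° = 10.37 m/s; v_y0 = 18.31 sin 55.5° = 15.09 m/s.
At x = 41.9 m, t = x/vₓ = 41.9/10.37 = 4.041 s.
Vertical velocity there: v_y = v_y0 − g t = 15.09 − 4.53 × 4.041 = −3.220 m/s.
Speed: √(vₓ² + v_y²) = √(10.37² + 3.220²) = 10.86 m/s.

10.86 m/s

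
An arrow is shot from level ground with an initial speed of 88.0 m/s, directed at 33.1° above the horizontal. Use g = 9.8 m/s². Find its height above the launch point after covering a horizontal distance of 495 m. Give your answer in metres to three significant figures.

Components: vₓ = 88.00 cos 33.1° = 73.72 m/s, v_y0 = 88.00 sin 33.1° = 48.06 m/s.
At x = 495 m, t = x/vₓ = 495/73.72 = 6.715 s.
Height: y = v_y0 t − ½ g t² = 48.06 × 6.715 − 4.900 × 6.715² = 322.7 − 220.9 = 101.8 m.

102 m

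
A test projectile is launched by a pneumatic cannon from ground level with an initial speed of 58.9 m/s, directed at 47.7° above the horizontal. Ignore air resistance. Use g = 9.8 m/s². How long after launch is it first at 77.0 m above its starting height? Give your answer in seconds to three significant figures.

2.43 s

Components: vₓ = 58.90 cos 47.7° = 39.64 m/s, v_y0 = 58.90 sin 47.7° = 43.56 m/s.
Set y = v_y0 t − ½ g t² = 77.0: 4.900 t² − 43.56 t + 77.0 = 0.
Quadratic formula: t = (43.56 ± √388.65) / 9.80 = (43.56 ± 19.71) / 9.80 → t = 2.434 s or 6.457 s.
The first (ascending) time is 2.434 s.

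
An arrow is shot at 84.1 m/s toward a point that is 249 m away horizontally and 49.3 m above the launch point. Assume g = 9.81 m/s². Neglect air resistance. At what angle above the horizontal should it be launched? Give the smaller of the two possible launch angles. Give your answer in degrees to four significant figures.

21.70°

Trajectory: y = x tanθ − g x² (1 + tan²θ)/(2v₀²). With x = 249, y = 49.3, v₀ = 84.1, g = 9.81:
43.00 tan²θ − 249 tanθ + (92.30) = 0.
tanθ = [249 ± √(249² − 4 × 43.00 × (92.30))] / (2 × 43.00) = (249 ± 214.8) / 86.00, giving tanθ = 0.3980 or 5.393.
θ = 21.70° or 79.50°; the smaller is 21.70°.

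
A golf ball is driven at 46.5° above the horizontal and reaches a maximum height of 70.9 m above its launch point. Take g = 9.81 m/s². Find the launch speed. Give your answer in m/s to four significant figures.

51.42 m/s

At the peak v_y = 0, so v_y0 = √(2gH) = √(2 × 9.81 × 70.9) = 37.30 m/s.
v_y0 = v₀ sin θ ⇒ v₀ = 37.30 / sin 46.5° = 51.42 m/s.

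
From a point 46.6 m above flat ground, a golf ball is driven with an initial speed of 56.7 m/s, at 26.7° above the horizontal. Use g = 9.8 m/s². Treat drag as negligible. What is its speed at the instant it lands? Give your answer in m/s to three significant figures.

vₓ = 56.70 cos 26.7° = 50.65 m/s; v_y0 = 56.70 sin 26.7° = 25.48 m/s.
The projectile lands when y = 46.6 + (25.48) t − ½·9.80·t² = 0. Positive root: t = (25.48 + √(25.48² + 2·9.80·46.6)) / 9.80 = (25.48 + 39.53) / 9.80 = 6.633 s.
Vertical velocity at impact: v_y = v_y0 − g t = 25.48 − 9.80 × 6.633 = −39.53 m/s.
Speed: |v| = √(vₓ² + v_y²) = √(50.65² + 39.53²) = 64.25 m/s.

64.3 m/s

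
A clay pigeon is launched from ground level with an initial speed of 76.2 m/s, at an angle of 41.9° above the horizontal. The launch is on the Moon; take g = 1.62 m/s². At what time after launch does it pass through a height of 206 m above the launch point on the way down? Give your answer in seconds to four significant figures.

Horizontal component vₓ = 76.20 cos 41.9° = 56.72 m/s; vertical v_y0 = 76.20 sin 41.9° = 50.89 m/s.
Require v_y0 t − ½ g t² = 206, i.e. 0.8100 t² − 50.89 t + 206 = 0.
t = [50.89 ± √(50.89² − 2·1.62·206)] / 1.62 = (50.89 ± 43.84) / 1.62, so t = 4.349 s or t = 58.48 s.
The descending-branch root is 58.48 s.

58.48 s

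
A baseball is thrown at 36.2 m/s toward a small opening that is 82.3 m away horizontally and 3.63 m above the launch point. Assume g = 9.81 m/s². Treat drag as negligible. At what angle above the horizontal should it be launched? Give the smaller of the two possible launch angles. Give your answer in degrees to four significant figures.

Trajectory: y = x tanθ − g x² (1 + tan²θ)/(2v₀²). With x = 82.3, y = 3.63, v₀ = 36.2, g = 9.81:
25.35 tan²θ − 82.3 tanθ + (28.98) = 0.
tanθ = [82.3 ± √(82.3² − 4 × 25.35 × (28.98))] / (2 × 25.35) = (82.3 ± 61.92) / 50.71, giving tanθ = 0.4019 or 2.844.
θ = 21.90° or 70.63°; the smaller is 21.90°.

21.90°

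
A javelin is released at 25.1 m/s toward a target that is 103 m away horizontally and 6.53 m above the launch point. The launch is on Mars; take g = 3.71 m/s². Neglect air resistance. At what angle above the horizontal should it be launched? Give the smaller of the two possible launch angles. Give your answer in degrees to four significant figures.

Trajectory: y = x tanθ − g x² (1 + tan²θ)/(2v₀²). With x = 103, y = 6.53, v₀ = 25.1, g = 3.71:
31.24 tan²θ − 103 tanθ + (37.77) = 0.
tanθ = [103 ± √(103² − 4 × 31.24 × (37.77))] / (2 × 31.24) = (103 ± 76.75) / 62.47, giving tanθ = 0.4202 or 2.877.
θ = 22.79° or 70.83°; the smaller is 22.79°.

22.79°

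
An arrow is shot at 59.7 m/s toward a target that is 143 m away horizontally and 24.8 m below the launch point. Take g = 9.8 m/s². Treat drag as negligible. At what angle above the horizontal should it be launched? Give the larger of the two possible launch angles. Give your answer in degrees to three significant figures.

Trajectory: y = x tanθ − g x² (1 + tan²θ)/(2v₀²). With x = 143, y = −24.8, v₀ = 59.7, g = 9.80:
28.11 tan²θ − 143 tanθ + (3.314) = 0.
tanθ = [143 ± √(143² − 4 × 28.11 × (3.314))] / (2 × 28.11) = (143 ± 141.7) / 56.23, giving tanθ = 0.02328 or 5.063.
θ = 1.334° or 78.83°; the larger is 78.83°.

78.8°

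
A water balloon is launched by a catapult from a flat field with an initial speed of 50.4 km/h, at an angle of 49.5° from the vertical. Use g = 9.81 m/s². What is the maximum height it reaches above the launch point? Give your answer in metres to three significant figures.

4.21 m

Convert: 50.4 km/h = 50.4/3.6 = 14.00 m/s.
Resolve: vₓ = 14.00 sin 49.5° = 10.65 m/s and v_y0 = 14.00 cos 49.5° = 9.092 m/s.
Peak height H = v_y0² / (2g) = 82.669 / 19.62 = 4.214 m.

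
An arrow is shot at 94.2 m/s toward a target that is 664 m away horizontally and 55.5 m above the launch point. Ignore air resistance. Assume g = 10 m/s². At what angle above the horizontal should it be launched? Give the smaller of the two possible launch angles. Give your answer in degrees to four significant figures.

30.39°

Trajectory: y = x tanθ − g x² (1 + tan²θ)/(2v₀²). With x = 664, y = 55.5, v₀ = 94.2, g = 10.0:
248.4 tan²θ − 664 tanθ + (303.9) = 0.
tanθ = [664 ± √(664² − 4 × 248.4 × (303.9))] / (2 × 248.4) = (664 ± 372.7) / 496.9, giving tanθ = 0.5864 or 2.086.
θ = 30.39° or 64.39°; the smaller is 30.39°.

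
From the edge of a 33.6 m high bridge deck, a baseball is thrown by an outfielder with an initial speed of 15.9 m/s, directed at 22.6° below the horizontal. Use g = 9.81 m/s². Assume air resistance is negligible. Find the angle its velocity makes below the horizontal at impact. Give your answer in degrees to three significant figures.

60.9°

vₓ = 15.90 cos 22.6° = 14.68 m/s; v_y0 = −6.110 m/s (downward).
Vertical motion (up positive, ground at y = 0): 4.905 t² − (−6.110) t − 33.6 = 0, so t = (−6.110 + √(6.110² + 2·9.81·33.6)) / 9.81 = (−6.110 + 26.39) / 9.81 = 2.068 s.
At impact: v_y = v_y0 − g t = −26.39 m/s; vₓ = 14.68 m/s.
Angle below horizontal: arctan(|v_y|/vₓ) = arctan(26.39/14.68) = 60.92°.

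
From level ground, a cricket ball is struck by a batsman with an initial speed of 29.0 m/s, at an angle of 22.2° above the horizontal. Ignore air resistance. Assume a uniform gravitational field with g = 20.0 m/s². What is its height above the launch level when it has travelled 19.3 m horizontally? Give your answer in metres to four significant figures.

2.709 m

vₓ = 29.00 cos 22.2° = 26.85 m/s; v_y0 = 29.00 sin 22.2° = 10.96 m/s.
Time to reach x = 19.3 m: t = x/vₓ = 19.3/26.85 = 0.7188 s.
Height: y = v_y0 t − ½ g t² = 10.96 × 0.7188 − 10.00 × 0.7188² = 7.876 − 5.167 = 2.709 m.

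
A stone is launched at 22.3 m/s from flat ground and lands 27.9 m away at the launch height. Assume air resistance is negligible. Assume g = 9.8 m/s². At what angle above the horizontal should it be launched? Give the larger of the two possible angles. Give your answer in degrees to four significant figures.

From R = (v₀²/g) sin 2θ: sin 2θ = 9.80 × 27.9 / 497.29 = 0.5498.
2θ = 33.35° or 180° − 33.35° = 146.6°, so θ = 16.68° or 73.32°.
The larger angle is 73.32°.

73.32°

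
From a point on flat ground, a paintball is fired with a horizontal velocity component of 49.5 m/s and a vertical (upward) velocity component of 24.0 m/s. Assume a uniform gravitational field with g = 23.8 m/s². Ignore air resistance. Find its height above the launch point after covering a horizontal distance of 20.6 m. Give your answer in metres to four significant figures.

7.927 m

At x = 20.6 m, t = x/vₓ = 20.6/49.50 = 0.4162 s.
Height: y = v_y0 t − ½ g t² = 24.00 × 0.4162 − 11.90 × 0.4162² = 9.988 − 2.061 = 7.927 m.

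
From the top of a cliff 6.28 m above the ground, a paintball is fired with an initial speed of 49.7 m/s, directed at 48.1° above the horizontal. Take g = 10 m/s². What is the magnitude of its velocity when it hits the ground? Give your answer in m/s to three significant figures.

Horizontal component vₓ = 49.70 cos 48.1° = 33.19 m/s; vertical v_y0 = 49.70 sin 48.1° = 36.99 m/s.
Vertical motion (up positive, ground at y = 0): 5.000 t² − (36.99) t − 6.28 = 0, so t = (36.99 + √(36.99² + 2·10.0·6.28)) / 10.0 = (36.99 + 38.65) / 10.0 = 7.564 s.
Vertical velocity at impact: v_y = v_y0 − g t = 36.99 − 10.0 × 7.564 = −38.65 m/s.
Speed: |v| = √(vₓ² + v_y²) = √(33.19² + 38.65²) = 50.95 m/s.

50.9 m/s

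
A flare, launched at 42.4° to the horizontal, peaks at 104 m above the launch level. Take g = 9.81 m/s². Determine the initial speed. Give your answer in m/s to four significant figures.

At the peak v_y = 0, so v_y0 = √(2gH) = √(2 × 9.81 × 104) = 45.17 m/s.
v_y0 = v₀ sin θ ⇒ v₀ = 45.17 / sin 42.4° = 66.99 m/s.

66.99 m/s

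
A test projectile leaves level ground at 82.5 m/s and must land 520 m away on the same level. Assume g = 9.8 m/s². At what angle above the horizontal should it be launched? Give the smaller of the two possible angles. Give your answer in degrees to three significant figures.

From R = (v₀²/g) sin 2θ: sin 2θ = 9.80 × 520 / 6806.2 = 0.7487.
2θ = 48.48° or 180° − 48.48° = 131.5°, so θ = 24.24° or 65.76°.
The smaller angle is 24.24°.

24.2°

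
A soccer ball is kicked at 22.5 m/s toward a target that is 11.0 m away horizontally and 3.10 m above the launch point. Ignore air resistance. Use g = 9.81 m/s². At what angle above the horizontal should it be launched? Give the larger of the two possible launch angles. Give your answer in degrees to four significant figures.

83.64°

Trajectory: y = x tanθ − g x² (1 + tan²θ)/(2v₀²). With x = 11.0, y = 3.10, v₀ = 22.5, g = 9.81:
1.172 tan²θ − 11.0 tanθ + (4.272) = 0.
tanθ = [11.0 ± √(11.0² − 4 × 1.172 × (4.272))] / (2 × 1.172) = (11.0 ± 10.05) / 2.345, giving tanθ = 0.4060 or 8.977.
θ = 22.10° or 83.64°; the larger is 83.64°.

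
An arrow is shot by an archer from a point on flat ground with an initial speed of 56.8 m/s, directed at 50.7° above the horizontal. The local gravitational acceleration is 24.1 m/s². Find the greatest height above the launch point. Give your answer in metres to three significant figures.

Components: vₓ = 56.80 cos 50.7° = 35.98 m/s, v_y0 = 56.80 sin 50.7° = 43.95 m/s.
Peak height H = v_y0² / (2g) = 1932.0 / 48.20 = 40.08 m.

40.1 m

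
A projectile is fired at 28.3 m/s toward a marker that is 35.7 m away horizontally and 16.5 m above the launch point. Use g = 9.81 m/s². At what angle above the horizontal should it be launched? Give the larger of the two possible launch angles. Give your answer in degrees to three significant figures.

75.0°

Trajectory: y = x tanθ − g x² (1 + tan²θ)/(2v₀²). With x = 35.7, y = 16.5, v₀ = 28.3, g = 9.81:
7.806 tan²θ − 35.7 tanθ + (24.31) = 0.
tanθ = [35.7 ± √(35.7² − 4 × 7.806 × (24.31))] / (2 × 7.806) = (35.7 ± 22.71) / 15.61, giving tanθ = 0.8323 or 3.741.
θ = 39.77° or 75.04°; the larger is 75.04°.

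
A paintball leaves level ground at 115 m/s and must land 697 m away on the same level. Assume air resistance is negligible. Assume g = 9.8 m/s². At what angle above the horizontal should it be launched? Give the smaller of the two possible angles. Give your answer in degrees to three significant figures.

15.5°

Level-ground range R = v₀² sin(2θ)/g ⇒ sin(2θ) = gR/v₀² = 9.80 × 697 / 115² = 0.5165.
2θ = 31.10° or 180° − 31.10° = 148.9°, so θ = 15.55° or 74.45°.
The smaller angle is 15.55°.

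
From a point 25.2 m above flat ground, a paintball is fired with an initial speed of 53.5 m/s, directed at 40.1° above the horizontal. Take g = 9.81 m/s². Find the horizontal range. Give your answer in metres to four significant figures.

Horizontal component vₓ = 53.50 cos 40.1° = 40.92 m/s; vertical v_y0 = 53.50 sin 40.1° = 34.46 m/s.
Vertical motion (up positive, ground at y = 0): 4.905 t² − (34.46) t − 25.2 = 0, so t = (34.46 + √(34.46² + 2·9.81·25.2)) / 9.81 = (34.46 + 41.01) / 9.81 = 7.693 s.
Horizontal distance: R = vₓ t = 40.92 × 7.693 = 314.8 m.

314.8 m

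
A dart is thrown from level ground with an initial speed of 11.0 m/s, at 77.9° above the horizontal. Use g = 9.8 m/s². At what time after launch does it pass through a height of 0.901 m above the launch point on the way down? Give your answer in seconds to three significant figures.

2.11 s

vₓ = 11.00 cos 77.9° = 2.306 m/s; v_y0 = 11.00 sin 77.9° = 10.76 m/s.
Require v_y0 t − ½ g t² = 0.901, i.e. 4.900 t² − 10.76 t + 0.901 = 0.
t = [10.76 ± √(10.76² − 2·9.80·0.901)] / 9.80 = (10.76 ± 9.901) / 9.80, so t = 0.08724 s or t = 2.108 s.
The descending-branch root is 2.108 s.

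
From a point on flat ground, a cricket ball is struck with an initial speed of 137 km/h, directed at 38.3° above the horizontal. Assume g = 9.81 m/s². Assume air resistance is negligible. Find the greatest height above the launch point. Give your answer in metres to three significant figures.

28.4 m

Convert: 137 km/h = 137/3.6 = 38.06 m/s.
Horizontal component vₓ = 38.06 cos 38.3° = 29.87 m/s; vertical v_y0 = 38.06 sin 38.3° = 23.59 m/s.
Peak height H = v_y0² / (2g) = 556.30 / 19.62 = 28.35 m.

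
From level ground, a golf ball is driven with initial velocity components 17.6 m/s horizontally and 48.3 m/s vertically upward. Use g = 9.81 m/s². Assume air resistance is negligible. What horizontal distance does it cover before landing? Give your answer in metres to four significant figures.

Time aloft: T = 2 v_y0 / g = 2 × 48.30 / 9.81 = 9.847 s.
Range: R = vₓ T = 17.60 × 9.847 = 173.3 m.

173.3 m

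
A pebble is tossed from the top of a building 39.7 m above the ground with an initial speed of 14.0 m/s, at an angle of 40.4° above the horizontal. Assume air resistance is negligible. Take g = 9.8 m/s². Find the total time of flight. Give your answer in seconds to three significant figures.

3.92 s

vₓ = 14.00 cos 40.4° = 10.66 m/s; v_y0 = 14.00 sin 40.4° = 9.074 m/s.
With up positive and y = 0 at the ground: y(t) = 39.7 + (9.074) t − 4.900 t². Setting y = 0 and taking the positive root: t = [9.074 + √(9.074² + 2·9.80·39.7)] / 9.80 = (9.074 + 29.33) / 9.80 = 3.919 s.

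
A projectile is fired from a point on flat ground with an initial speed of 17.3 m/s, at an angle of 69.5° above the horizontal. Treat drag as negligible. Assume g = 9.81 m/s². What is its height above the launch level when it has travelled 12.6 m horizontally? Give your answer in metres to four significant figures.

Components: vₓ = 17.30 cos 69.5° = 6.059 m/s, v_y0 = 17.30 sin 69.5° = 16.20 m/s.
At x = 12.6 m, t = x/vₓ = 12.6/6.059 = 2.080 s.
Height: y = v_y0 t − ½ g t² = 16.20 × 2.080 − 4.905 × 2.080² = 33.70 − 21.21 = 12.49 m.

12.49 m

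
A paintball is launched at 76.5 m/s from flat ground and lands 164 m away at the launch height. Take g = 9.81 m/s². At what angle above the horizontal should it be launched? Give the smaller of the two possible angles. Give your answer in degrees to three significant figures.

Level-ground range R = v₀² sin(2θ)/g ⇒ sin(2θ) = gR/v₀² = 9.81 × 164 / 76.5² = 0.2749.
2θ = 15.96° or 180° − 15.96° = 164.0°, so θ = 7.978° or 82.02°.
The smaller angle is 7.978°.

7.98°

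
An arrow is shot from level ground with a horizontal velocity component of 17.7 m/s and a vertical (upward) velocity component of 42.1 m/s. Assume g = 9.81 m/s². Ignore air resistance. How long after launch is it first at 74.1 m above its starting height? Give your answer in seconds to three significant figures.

Set y = v_y0 t − ½ g t² = 74.1: 4.905 t² − 42.10 t + 74.1 = 0.
t = [42.10 ± √(42.10² − 2·9.81·74.1)] / 9.81 = (42.10 ± 17.85) / 9.81, so t = 2.472 s or t = 6.111 s.
The first (ascending) time is 2.472 s.

2.47 s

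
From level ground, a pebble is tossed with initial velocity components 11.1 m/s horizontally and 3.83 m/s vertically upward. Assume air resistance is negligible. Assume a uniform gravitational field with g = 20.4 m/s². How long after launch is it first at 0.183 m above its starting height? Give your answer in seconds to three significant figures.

Require v_y0 t − ½ g t² = 0.183, i.e. 10.20 t² − 3.830 t + 0.183 = 0.
t = [3.830 ± √(3.830² − 2·20.4·0.183)] / 20.4 = (3.830 ± 2.684) / 20.4, so t = 0.05619 s or t = 0.3193 s.
The first (ascending) time is 0.05619 s.

0.0562 s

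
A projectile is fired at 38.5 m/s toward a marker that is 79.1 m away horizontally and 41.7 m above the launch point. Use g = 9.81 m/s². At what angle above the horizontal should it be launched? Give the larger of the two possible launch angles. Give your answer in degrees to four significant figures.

69.72°

Trajectory: y = x tanθ − g x² (1 + tan²θ)/(2v₀²). With x = 79.1, y = 41.7, v₀ = 38.5, g = 9.81:
20.70 tan²θ − 79.1 tanθ + (62.40) = 0.
tanθ = [79.1 ± √(79.1² − 4 × 20.70 × (62.40))] / (2 × 20.70) = (79.1 ± 32.99) / 41.41, giving tanθ = 1.113 or 2.707.
θ = 48.07° or 69.72°; the larger is 69.72°.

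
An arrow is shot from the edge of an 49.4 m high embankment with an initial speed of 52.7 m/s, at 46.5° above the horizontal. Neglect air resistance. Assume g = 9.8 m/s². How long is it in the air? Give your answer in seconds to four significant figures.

8.930 s

Resolve: vₓ = 52.70 cos 46.5° = 36.28 m/s and v_y0 = 52.70 sin 46.5° = 38.23 m/s.
The projectile lands when y = 49.4 + (38.23) t − ½·9.80·t² = 0. Positive root: t = (38.23 + √(38.23² + 2·9.80·49.4)) / 9.80 = (38.23 + 49.29) / 9.80 = 8.930 s.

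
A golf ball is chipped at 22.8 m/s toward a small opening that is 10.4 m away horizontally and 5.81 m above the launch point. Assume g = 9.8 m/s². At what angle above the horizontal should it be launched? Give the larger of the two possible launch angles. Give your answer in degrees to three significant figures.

Trajectory: y = x tanθ − g x² (1 + tan²θ)/(2v₀²). With x = 10.4, y = 5.81, v₀ = 22.8, g = 9.80:
1.020 tan²θ − 10.4 tanθ + (6.830) = 0.
tanθ = [10.4 ± √(10.4² − 4 × 1.020 × (6.830))] / (2 × 1.020) = (10.4 ± 8.962) / 2.039, giving tanθ = 0.7055 or 9.495.
θ = 35.20° or 83.99°; the larger is 83.99°.

84.0°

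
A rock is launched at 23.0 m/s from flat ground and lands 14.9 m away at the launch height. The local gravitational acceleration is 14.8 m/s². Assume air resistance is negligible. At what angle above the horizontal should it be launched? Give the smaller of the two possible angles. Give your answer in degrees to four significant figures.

Level-ground range R = v₀² sin(2θ)/g ⇒ sin(2θ) = gR/v₀² = 14.8 × 14.9 / 23.0² = 0.4169.
2θ = 24.64° or 180° − 24.64° = 155.4°, so θ = 12.32° or 77.68°.
The smaller angle is 12.32°.

12.32°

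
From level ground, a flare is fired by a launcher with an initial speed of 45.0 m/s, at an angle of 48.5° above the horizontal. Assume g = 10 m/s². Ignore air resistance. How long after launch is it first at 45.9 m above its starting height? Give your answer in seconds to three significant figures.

Resolve: vₓ = 45.00 cos 48.5° = 29.82 m/s and v_y0 = 45.00 sin 48.5° = 33.70 m/s.
Require v_y0 t − ½ g t² = 45.9, i.e. 5.000 t² − 33.70 t + 45.9 = 0.
Quadratic formula: t = (33.70 ± √217.89) / 10.0 = (33.70 ± 14.76) / 10.0 → t = 1.894 s or 4.846 s.
The first (ascending) time is 1.894 s.

1.89 s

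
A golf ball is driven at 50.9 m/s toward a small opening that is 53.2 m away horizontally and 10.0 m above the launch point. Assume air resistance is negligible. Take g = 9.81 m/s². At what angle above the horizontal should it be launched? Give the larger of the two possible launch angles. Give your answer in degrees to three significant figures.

Trajectory: y = x tanθ − g x² (1 + tan²θ)/(2v₀²). With x = 53.2, y = 10.0, v₀ = 50.9, g = 9.81:
5.358 tan²θ − 53.2 tanθ + (15.36) = 0.
tanθ = [53.2 ± √(53.2² − 4 × 5.358 × (15.36))] / (2 × 5.358) = (53.2 ± 50.01) / 10.72, giving tanθ = 0.2976 or 9.631.
θ = 16.57° or 84.07°; the larger is 84.07°.

84.1°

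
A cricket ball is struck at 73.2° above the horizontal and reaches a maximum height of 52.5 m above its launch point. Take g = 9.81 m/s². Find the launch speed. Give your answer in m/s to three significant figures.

33.5 m/s

At the peak v_y = 0, so v_y0 = √(2gH) = √(2 × 9.81 × 52.5) = 32.09 m/s.
v_y0 = v₀ sin θ ⇒ v₀ = 32.09 / sin 73.2° = 33.53 m/s.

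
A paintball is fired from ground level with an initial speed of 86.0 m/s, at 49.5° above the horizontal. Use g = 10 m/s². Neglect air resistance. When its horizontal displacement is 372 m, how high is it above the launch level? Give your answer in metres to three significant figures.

214 m

Components: vₓ = 86.00 cos 49.5° = 55.85 m/s, v_y0 = 86.00 sin 49.5° = 65.39 m/s.
Time to reach x = 372 m: t = x/vₓ = 372/55.85 = 6.660 s.
Height: y = v_y0 t − ½ g t² = 65.39 × 6.660 − 5.000 × 6.660² = 435.6 − 221.8 = 213.8 m.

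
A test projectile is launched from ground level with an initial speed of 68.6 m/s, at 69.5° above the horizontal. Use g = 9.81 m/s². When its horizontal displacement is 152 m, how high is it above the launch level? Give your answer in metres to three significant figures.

Components: vₓ = 68.60 cos 69.5° = 24.02 m/s, v_y0 = 68.60 sin 69.5° = 64.26 m/s.
At x = 152 m, t = x/vₓ = 152/24.02 = 6.327 s.
Height: y = v_y0 t − ½ g t² = 64.26 × 6.327 − 4.905 × 6.327² = 406.5 − 196.3 = 210.2 m.

210 m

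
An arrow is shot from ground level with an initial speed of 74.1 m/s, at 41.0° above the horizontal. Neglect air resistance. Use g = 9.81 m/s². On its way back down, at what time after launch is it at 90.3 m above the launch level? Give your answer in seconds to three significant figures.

7.44 s

Resolve: vₓ = 74.10 cos 41.0° = 55.92 m/s and v_y0 = 74.10 sin 41.0° = 48.61 m/s.
Set y = v_y0 t − ½ g t² = 90.3: 4.905 t² − 48.61 t + 90.3 = 0.
Quadratic formula: t = (48.61 ± √591.63) / 9.81 = (48.61 ± 24.32) / 9.81 → t = 2.476 s or 7.435 s.
The descending-branch root is 7.435 s.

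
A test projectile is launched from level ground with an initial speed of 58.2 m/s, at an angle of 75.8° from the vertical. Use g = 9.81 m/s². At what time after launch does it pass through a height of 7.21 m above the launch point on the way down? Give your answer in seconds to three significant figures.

2.26 s

vₓ = 58.20 sin 75.8° = 56.42 m/s; v_y0 = 58.20 cos 75.8° = 14.28 m/s.
Require v_y0 t − ½ g t² = 7.21, i.e. 4.905 t² − 14.28 t + 7.21 = 0.
Quadratic formula: t = (14.28 ± √62.369) / 9.81 = (14.28 ± 7.897) / 9.81 → t = 0.6503 s or 2.260 s.
The descending-branch root is 2.260 s.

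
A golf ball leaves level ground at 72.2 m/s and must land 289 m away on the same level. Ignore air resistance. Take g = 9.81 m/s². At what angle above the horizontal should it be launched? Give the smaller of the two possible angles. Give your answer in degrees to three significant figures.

16.5°

From R = (v₀²/g) sin 2θ: sin 2θ = 9.81 × 289 / 5212.8 = 0.5439.
2θ = 32.95° or 180° − 32.95° = 147.1°, so θ = 16.47° or 73.53°.
The smaller angle is 16.47°.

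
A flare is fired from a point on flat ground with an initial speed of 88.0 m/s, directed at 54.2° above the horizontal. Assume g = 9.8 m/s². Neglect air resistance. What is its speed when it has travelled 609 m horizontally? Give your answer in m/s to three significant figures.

vₓ = 88.00 cos 54.2° = 51.48 m/s; v_y0 = 88.00 sin 54.2° = 71.37 m/s.
At x = 609 m, t = x/vₓ = 609/51.48 = 11.83 s.
Vertical velocity there: v_y = v_y0 − g t = 71.37 − 9.80 × 11.83 = −44.57 m/s.
Speed: √(vₓ² + v_y²) = √(51.48² + 44.57²) = 68.09 m/s.

68.1 m/s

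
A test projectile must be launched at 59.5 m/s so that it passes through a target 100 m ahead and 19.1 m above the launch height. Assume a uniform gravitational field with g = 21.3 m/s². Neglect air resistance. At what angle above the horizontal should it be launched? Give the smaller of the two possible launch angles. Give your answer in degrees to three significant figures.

31.0°

Trajectory: y = x tanθ − g x² (1 + tan²θ)/(2v₀²). With x = 100, y = 19.1, v₀ = 59.5, g = 21.3:
30.08 tan²θ − 100 tanθ + (49.18) = 0.
tanθ = [100 ± √(100² − 4 × 30.08 × (49.18))] / (2 × 30.08) = (100 ± 63.89) / 60.17, giving tanθ = 0.6002 or 2.724.
θ = 30.97° or 69.84°; the smaller is 30.97°.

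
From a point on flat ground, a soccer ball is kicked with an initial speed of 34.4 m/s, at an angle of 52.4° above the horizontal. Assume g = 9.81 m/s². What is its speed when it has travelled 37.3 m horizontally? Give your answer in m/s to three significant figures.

Components: vₓ = 34.40 cos 52.4° = 20.99 m/s, v_y0 = 34.40 sin 52.4° = 27.25 m/s.
At x = 37.3 m, t = x/vₓ = 37.3/20.99 = 1.777 s.
Vertical velocity there: v_y = v_y0 − g t = 27.25 − 9.81 × 1.777 = 9.821 m/s.
Speed: √(vₓ² + v_y²) = √(20.99² + 9.821²) = 23.17 m/s.

23.2 m/s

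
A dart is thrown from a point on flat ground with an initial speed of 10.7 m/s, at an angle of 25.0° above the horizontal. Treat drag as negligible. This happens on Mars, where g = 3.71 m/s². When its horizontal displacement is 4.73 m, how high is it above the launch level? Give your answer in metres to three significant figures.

Resolve: vₓ = 10.70 cos 25.0° = 9.697 m/s and v_y0 = 10.70 sin 25.0° = 4.522 m/s.
Time to reach x = 4.73 m: t = x/vₓ = 4.73/9.697 = 0.4878 s.
Height: y = v_y0 t − ½ g t² = 4.522 × 0.4878 − 1.855 × 0.4878² = 2.206 − 0.4413 = 1.764 m.

1.76 m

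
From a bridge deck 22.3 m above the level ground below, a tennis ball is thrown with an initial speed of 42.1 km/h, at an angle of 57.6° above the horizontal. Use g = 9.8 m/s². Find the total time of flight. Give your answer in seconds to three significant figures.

Convert: 42.1 km/h = 42.1/3.6 = 11.69 m/s.
Resolve: vₓ = 11.69 cos 57.6° = 6.266 m/s and v_y0 = 11.69 sin 57.6° = 9.874 m/s.
The projectile lands when y = 22.3 + (9.874) t − ½·9.80·t² = 0. Positive root: t = (9.874 + √(9.874² + 2·9.80·22.3)) / 9.80 = (9.874 + 23.12) / 9.80 = 3.367 s.

3.37 s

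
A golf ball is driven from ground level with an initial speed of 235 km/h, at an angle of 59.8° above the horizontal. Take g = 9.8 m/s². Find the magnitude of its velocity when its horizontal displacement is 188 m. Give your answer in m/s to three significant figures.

Convert: 235 km/h = 235/3.6 = 65.28 m/s.
Components: vₓ = 65.28 cos 59.8° = 32.84 m/s, v_y0 = 65.28 sin 59.8° = 56.42 m/s.
x = vₓ t ⇒ t = 188/32.84 = 5.725 s.
Vertical velocity there: v_y = v_y0 − g t = 56.42 − 9.80 × 5.725 = 0.3088 m/s.
Speed: √(vₓ² + v_y²) = √(32.84² + 0.3088²) = 32.84 m/s.

32.8 m/s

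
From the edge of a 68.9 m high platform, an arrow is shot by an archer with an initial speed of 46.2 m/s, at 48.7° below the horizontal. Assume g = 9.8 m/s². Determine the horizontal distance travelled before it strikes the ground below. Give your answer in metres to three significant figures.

49.3 m

Resolve: vₓ = 46.20 cos 48.7° = 30.49 m/s and v_y0 = −34.71 m/s (downward).
The projectile lands when y = 68.9 + (−34.71) t − ½·9.80·t² = 0. Positive root: t = (−34.71 + √(34.71² + 2·9.80·68.9)) / 9.80 = (−34.71 + 50.55) / 9.80 = 1.616 s.
Horizontal distance: R = vₓ t = 30.49 × 1.616 = 49.28 m.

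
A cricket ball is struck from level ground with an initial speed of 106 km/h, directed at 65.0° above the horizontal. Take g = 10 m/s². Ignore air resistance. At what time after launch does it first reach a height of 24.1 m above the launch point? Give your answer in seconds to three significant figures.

Convert: 106 km/h = 106/3.6 = 29.44 m/s.
Resolve: vₓ = 29.44 cos 65.0° = 12.44 m/s and v_y0 = 29.44 sin 65.0° = 26.69 m/s.
Height y(t) = 26.69 t − 5.000 t² = 24.1 gives 5.000 t² − 26.69 t + 24.1 = 0.
Quadratic formula: t = (26.69 ± √230.13) / 10.0 = (26.69 ± 15.17) / 10.0 → t = 1.152 s or 4.186 s.
The first (ascending) time is 1.152 s.

1.15 s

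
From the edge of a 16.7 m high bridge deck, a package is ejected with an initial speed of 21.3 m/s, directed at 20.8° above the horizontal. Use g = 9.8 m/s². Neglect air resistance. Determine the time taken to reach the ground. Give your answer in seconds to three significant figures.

Resolve: vₓ = 21.30 cos 20.8° = 19.91 m/s and v_y0 = 21.30 sin 20.8° = 7.564 m/s.
With up positive and y = 0 at the ground: y(t) = 16.7 + (7.564) t − 4.900 t². Setting y = 0 and taking the positive root: t = [7.564 + √(7.564² + 2·9.80·16.7)] / 9.80 = (7.564 + 19.61) / 9.80 = 2.773 s.

2.77 s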